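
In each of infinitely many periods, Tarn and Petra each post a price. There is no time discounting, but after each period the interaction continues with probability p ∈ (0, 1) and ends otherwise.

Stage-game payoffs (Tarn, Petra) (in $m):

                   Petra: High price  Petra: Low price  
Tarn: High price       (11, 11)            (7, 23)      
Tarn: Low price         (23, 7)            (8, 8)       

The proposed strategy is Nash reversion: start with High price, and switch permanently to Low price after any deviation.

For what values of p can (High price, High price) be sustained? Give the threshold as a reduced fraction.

With no time discounting, the continuation probability p plays the role of the discount factor.
Grim-trigger IC: 11/(1−p) ≥ 23 + 8p/(1−p) ⇒ p ≥ (23−11)/(23−8) = 4/5.

4/5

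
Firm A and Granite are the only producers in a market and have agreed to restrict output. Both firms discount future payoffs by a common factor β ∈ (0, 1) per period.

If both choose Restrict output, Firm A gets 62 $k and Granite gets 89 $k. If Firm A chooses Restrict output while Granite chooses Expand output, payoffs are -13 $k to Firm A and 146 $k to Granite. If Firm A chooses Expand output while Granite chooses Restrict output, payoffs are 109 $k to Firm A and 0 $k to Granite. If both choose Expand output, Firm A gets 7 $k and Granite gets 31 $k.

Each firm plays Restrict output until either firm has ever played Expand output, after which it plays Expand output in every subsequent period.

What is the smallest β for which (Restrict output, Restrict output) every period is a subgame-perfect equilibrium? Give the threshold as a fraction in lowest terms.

For Firm A: deviation gain 109−62 = 47, per-period punishment loss 62−7 = 55. IC gives β ≥ 47/102.
For Granite: gain 57, loss 58 per period, so β ≥ 57/115.
The tighter constraint is Granite's, so cooperation needs β ≥ 57/115.

57/115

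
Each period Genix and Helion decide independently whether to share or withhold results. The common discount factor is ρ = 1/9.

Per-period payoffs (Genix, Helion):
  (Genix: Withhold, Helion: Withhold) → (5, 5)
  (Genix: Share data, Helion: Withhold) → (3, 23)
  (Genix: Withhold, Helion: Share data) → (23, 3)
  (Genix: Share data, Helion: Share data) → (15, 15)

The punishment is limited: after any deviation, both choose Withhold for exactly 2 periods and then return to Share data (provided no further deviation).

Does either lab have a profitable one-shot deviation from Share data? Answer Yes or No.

Yes

IC: ρ+…+ρ^2 ≥ (23−15)/(15−5) = 4/5.
At ρ = 1/9: partial sum = 0.1235 < 0.8000. Cooperation not sustainable.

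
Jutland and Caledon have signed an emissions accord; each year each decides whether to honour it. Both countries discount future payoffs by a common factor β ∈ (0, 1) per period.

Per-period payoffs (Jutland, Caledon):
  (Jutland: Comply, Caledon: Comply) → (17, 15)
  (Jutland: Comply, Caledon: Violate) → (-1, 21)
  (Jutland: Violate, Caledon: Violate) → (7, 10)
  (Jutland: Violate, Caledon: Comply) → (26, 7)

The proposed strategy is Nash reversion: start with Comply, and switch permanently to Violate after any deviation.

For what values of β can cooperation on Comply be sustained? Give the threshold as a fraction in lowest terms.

Jutland: cooperation gives 17 each period; deviation gives 26 once then 7 forever.
  17/(1−β) ≥ 26 + 7β/(1−β) ⇒ β ≥ 9/19.
Caledon: cooperation gives 15 each period; deviation gives 21 once then 10 forever.
  β ≥ 6/11.
Both must hold, so the binding constraint is Caledon's: β ≥ 6/11.

6/11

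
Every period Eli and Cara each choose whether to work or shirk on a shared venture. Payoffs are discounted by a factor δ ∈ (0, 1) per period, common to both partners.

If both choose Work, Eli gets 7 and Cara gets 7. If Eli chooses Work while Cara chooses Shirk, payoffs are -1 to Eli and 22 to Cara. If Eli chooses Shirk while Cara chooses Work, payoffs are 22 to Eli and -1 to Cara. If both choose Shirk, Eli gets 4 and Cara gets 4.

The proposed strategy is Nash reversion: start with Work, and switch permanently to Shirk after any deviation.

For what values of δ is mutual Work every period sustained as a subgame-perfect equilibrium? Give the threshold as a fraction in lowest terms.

5/6

Under grim trigger the critical discount factor is (T−C)/(T−P) with T = 22, C = 7, P = 4.
δ* = (22−7)/(22−4) = 15/18 = 5/6.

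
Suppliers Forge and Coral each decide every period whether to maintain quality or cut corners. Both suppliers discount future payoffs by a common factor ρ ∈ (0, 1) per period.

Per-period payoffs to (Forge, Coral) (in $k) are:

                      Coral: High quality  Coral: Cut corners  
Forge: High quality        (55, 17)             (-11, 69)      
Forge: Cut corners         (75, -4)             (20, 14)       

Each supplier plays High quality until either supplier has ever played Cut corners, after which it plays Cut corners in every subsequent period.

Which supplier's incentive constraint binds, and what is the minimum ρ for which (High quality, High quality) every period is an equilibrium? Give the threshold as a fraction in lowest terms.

Coral; ρ ≥ 52/55

Forge's threshold: (75−55)/(75−20) = 4/11.
Coral's threshold: (69−17)/(69−14) = 52/55.
4/11 < 52/55, so Coral binds and ρ* = 52/55.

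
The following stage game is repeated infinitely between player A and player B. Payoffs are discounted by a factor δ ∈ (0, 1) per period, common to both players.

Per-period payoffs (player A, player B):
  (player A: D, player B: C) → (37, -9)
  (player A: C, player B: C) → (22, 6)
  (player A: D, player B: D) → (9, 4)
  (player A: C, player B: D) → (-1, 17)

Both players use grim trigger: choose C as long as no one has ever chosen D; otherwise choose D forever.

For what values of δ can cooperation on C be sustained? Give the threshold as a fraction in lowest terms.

For player A: deviation gain 37−22 = 15, per-period punishment loss 22−9 = 13. IC gives δ ≥ 15/28.
For player B: gain 11, loss 2 per period, so δ ≥ 11/13.
The tighter constraint is player B's, so cooperation needs δ ≥ 11/13.

11/13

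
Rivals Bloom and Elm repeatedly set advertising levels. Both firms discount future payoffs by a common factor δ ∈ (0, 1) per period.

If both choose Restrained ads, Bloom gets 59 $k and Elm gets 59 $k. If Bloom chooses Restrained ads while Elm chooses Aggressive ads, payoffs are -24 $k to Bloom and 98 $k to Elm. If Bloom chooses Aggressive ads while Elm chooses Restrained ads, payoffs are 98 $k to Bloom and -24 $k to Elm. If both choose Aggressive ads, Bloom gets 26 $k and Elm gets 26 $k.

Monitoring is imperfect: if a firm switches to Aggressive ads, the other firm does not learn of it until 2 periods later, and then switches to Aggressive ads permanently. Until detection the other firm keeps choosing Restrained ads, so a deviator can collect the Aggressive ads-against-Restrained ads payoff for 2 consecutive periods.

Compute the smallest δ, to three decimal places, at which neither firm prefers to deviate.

0.736

A deviator earns 98 for 2 periods, then 26 forever; cooperating earns 59 forever. Multiplying the IC by (1−δ):
59 ≥ 98(1−δ^2) + 26δ^2, so 72·δ^2 ≥ 39 and δ^2 ≥ 13/24.
δ ≥ (13/24)^(1/2) ≈ 0.736.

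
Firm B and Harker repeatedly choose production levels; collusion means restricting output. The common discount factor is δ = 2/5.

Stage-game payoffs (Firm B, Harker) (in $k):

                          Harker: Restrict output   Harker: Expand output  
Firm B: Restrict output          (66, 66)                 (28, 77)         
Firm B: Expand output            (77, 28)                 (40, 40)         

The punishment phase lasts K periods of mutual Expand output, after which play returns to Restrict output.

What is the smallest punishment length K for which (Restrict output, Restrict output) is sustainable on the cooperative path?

IC: δ(1−δ^K)/(1−δ) ≥ (77−66)/(66−40) = 11/26.
With δ = 2/5: need 1 − δ^K ≥ 11/26·(1−2/5)/(2/5), i.e. δ^K ≤ 0.3654.
Since (2/5)^1 = 0.4000 and (2/5)^2 = 0.1600, the smallest such K is 2.

2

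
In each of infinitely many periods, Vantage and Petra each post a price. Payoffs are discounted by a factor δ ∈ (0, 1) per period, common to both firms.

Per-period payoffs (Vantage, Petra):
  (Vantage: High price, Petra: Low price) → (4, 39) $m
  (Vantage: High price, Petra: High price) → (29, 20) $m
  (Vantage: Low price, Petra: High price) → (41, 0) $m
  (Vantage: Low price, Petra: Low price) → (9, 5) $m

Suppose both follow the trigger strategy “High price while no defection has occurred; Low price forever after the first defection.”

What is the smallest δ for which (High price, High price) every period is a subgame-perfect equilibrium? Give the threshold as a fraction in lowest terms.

Vantage: cooperation gives 29 each period; deviation gives 41 once then 9 forever.
  29/(1−δ) ≥ 41 + 9δ/(1−δ) ⇒ δ ≥ 12/32 = 3/8.
Petra: cooperation gives 20 each period; deviation gives 39 once then 5 forever.
  δ ≥ 19/34.
Both must hold, so the binding constraint is Petra's: δ ≥ 19/34.

19/34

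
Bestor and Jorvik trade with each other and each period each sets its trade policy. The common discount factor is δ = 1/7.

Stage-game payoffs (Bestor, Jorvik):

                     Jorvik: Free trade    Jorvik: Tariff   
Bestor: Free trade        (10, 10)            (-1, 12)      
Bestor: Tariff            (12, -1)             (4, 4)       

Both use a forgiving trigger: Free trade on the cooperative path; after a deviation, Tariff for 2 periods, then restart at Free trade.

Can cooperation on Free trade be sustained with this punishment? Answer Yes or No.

No

Comparing payoff streams over the 3 periods until play realigns: cooperate → 10(1+δ+…+δ^2); deviate → 12 + 4(δ+…+δ^2).
Cooperation is sustained iff (10−4)(δ+…+δ^2) ≥ 12−10.
δ+…+δ^2 = 1/7·(1−(1/7)^2)/(1−1/7) = 0.1633, and (12−10)/(10−4) = 0.3333.
0.1633 < 0.3333, so cooperation is not sustainable.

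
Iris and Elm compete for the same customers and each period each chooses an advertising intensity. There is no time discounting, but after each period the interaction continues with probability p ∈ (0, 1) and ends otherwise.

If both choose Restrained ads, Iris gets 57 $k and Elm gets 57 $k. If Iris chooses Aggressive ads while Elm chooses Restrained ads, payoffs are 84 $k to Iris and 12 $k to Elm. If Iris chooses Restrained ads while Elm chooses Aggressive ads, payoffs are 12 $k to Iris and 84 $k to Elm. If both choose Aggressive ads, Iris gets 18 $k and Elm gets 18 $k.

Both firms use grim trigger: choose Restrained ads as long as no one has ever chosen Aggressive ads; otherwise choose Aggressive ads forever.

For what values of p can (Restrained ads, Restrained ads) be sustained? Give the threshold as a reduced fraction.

9/22

With no time discounting, the continuation probability p plays the role of the discount factor.
Grim-trigger IC: 57/(1−p) ≥ 84 + 18p/(1−p) ⇒ p ≥ (84−57)/(84−18) = 9/22.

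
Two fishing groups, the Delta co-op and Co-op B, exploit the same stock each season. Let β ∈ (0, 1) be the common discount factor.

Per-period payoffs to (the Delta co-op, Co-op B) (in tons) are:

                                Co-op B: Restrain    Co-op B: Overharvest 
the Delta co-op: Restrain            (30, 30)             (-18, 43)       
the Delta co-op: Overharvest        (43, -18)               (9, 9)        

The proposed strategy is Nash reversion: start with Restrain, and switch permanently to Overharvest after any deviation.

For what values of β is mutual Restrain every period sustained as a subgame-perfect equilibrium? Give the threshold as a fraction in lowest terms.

13/34

Under grim trigger the critical discount factor is (T−C)/(T−P) with T = 43, C = 30, P = 9.
β* = (43−30)/(43−9) = 13/34.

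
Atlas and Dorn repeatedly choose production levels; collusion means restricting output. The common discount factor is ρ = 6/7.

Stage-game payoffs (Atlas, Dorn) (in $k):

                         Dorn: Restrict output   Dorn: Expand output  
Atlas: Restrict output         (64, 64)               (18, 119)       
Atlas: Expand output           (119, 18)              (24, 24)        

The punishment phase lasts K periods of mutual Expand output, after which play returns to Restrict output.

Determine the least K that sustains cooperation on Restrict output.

Need Σ_{k=1}^{K} ρ^k ≥ (119−64)/(64−24) = 1.3750 at ρ = 6/7.
At K = 1 the sum is 0.8571 < 1.3750; at K = 2 it is 1.5918 ≥ 1.3750.
So the minimum punishment length is K = 2.

2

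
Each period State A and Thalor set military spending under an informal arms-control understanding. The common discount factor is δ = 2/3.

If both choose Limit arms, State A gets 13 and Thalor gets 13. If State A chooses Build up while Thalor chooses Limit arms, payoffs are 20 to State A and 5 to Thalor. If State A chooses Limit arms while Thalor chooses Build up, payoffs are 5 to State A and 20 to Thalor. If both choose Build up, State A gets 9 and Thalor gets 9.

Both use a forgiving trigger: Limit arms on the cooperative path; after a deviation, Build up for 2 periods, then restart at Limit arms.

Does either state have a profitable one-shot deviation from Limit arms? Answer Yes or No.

Comparing payoff streams over the 3 periods until play realigns: cooperate → 13(1+δ+…+δ^2); deviate → 20 + 9(δ+…+δ^2).
Cooperation is sustained iff (13−9)(δ+…+δ^2) ≥ 20−13.
δ+…+δ^2 = 2/3·(1−(2/3)^2)/(1−2/3) = 1.1111, and (20−13)/(13−9) = 1.7500.
1.1111 < 1.7500, so cooperation is not sustainable.

Yes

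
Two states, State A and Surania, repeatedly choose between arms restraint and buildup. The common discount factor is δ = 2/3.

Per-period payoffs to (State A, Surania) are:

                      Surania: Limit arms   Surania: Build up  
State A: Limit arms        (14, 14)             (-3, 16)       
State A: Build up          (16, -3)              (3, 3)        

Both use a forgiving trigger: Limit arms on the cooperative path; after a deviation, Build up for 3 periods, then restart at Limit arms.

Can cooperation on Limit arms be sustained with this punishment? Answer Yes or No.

Yes

IC: δ+…+δ^3 ≥ (16−14)/(14−3) = 2/11.
At δ = 2/3: partial sum = 1.4074 ≥ 0.1818. Cooperation sustainable.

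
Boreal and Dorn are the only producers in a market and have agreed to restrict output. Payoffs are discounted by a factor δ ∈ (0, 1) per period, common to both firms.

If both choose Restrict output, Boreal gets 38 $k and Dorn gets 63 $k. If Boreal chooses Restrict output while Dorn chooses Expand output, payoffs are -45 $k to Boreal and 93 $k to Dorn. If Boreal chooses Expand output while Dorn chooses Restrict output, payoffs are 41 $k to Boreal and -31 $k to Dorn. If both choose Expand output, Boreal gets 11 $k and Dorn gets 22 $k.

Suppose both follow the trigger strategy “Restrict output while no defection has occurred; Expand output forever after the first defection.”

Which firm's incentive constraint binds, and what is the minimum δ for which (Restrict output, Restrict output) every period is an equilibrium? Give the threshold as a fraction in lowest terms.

For Boreal: deviation gain 41−38 = 3, per-period punishment loss 38−11 = 27. IC gives δ ≥ 3/30 = 1/10.
For Dorn: gain 30, loss 41 per period, so δ ≥ 30/71.
The tighter constraint is Dorn's, so cooperation needs δ ≥ 30/71.

Dorn; δ ≥ 30/71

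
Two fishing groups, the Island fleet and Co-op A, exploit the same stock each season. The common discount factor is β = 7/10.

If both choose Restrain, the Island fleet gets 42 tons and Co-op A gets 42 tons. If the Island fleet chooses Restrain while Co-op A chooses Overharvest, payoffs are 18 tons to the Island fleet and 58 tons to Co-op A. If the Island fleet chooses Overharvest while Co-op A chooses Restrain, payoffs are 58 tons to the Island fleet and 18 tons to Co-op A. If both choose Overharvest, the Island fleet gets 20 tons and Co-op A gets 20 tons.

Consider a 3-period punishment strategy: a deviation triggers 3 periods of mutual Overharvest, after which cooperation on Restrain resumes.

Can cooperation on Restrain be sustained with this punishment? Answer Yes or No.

Yes

IC: β+…+β^3 ≥ (58−42)/(42−20) = 8/11.
At β = 7/10: partial sum = 1.5330 ≥ 0.7273. Cooperation sustainable.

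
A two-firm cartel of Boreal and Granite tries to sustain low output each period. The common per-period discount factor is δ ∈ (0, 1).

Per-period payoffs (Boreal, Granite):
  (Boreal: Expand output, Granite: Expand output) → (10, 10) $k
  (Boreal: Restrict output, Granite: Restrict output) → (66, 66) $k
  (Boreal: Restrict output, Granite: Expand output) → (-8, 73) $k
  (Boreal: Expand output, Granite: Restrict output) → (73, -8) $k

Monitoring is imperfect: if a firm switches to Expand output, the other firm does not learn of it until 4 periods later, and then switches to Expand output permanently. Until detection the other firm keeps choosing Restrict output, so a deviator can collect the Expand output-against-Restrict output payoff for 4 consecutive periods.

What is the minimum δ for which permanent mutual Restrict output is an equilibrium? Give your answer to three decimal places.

0.577

The best deviation is to choose Expand output for all 4 undetected periods, earning 73 each, then 10 forever once detected.
Deviation value: 73(1−δ^4)/(1−δ) + 10δ^4/(1−δ); cooperation value: 66/(1−δ).
IC: 66 ≥ 73(1−δ^4) + 10δ^4 = 73 − 63δ^4.
So δ^4 ≥ 7/63 = 1/9, giving δ ≥ (1/9)^(1/4) ≈ 0.577.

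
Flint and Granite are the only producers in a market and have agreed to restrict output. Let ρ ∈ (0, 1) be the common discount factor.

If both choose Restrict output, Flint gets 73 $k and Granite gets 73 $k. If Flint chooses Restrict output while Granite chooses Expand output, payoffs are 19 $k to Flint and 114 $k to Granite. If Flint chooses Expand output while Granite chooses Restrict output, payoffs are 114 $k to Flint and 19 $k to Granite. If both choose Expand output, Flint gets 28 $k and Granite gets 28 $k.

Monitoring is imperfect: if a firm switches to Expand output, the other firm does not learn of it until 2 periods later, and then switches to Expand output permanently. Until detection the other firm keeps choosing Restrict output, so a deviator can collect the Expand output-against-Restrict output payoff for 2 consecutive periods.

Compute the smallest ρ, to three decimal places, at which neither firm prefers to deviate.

0.690

Deviating for the 2 undetected periods gains 114−73 = 41 per period over cooperation, then loses 73−28 = 45 per period forever once punishment starts.
Gain: 41(1 + ρ + … + ρ^1); loss: 45·ρ^2/(1−ρ).
No profitable deviation ⇔ 41(1−ρ^2) ≤ 45·ρ^2, i.e. ρ^2 ≥ 41/(41+45) = 41/86.
Hence ρ ≥ (41/86)^(1/2) ≈ 0.690.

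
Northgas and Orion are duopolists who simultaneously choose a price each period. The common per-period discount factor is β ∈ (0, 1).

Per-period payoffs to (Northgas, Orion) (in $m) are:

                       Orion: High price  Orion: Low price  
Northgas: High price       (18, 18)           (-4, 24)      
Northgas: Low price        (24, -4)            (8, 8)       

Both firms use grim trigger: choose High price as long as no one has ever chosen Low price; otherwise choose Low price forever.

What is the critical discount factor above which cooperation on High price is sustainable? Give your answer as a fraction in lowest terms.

3/8

18/(1−β) ≥ 24 + 8β/(1−β)
18 ≥ 24 − 16β
β ≥ 6/16 = 3/8.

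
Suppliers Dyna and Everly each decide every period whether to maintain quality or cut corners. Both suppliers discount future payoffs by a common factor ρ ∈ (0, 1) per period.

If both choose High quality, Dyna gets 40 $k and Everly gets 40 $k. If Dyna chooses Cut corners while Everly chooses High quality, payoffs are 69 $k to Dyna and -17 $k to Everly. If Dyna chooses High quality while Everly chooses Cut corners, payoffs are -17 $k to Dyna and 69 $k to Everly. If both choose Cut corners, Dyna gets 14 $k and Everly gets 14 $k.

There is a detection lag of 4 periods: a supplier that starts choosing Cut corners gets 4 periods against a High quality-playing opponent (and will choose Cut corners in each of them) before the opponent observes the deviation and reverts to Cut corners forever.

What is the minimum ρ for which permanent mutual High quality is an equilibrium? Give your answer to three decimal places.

A deviator earns 69 for 4 periods, then 14 forever; cooperating earns 40 forever. Multiplying the IC by (1−ρ):
40 ≥ 69(1−ρ^4) + 14ρ^4, so 55·ρ^4 ≥ 29 and ρ^4 ≥ 29/55.
ρ ≥ (29/55)^(1/4) ≈ 0.852.

0.852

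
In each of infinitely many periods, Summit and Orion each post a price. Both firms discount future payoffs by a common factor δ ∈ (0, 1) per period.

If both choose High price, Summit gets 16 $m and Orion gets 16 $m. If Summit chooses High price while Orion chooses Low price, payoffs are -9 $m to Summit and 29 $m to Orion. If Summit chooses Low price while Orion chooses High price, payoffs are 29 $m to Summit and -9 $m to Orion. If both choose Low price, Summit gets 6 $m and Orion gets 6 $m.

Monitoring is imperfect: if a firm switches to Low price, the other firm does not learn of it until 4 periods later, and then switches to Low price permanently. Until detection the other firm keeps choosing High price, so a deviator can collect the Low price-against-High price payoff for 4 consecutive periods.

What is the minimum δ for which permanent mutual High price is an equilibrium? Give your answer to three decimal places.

A deviator earns 29 for 4 periods, then 6 forever; cooperating earns 16 forever. Multiplying the IC by (1−δ):
16 ≥ 29(1−δ^4) + 6δ^4, so 23·δ^4 ≥ 13 and δ^4 ≥ 13/23.
δ ≥ (13/23)^(1/4) ≈ 0.867.

0.867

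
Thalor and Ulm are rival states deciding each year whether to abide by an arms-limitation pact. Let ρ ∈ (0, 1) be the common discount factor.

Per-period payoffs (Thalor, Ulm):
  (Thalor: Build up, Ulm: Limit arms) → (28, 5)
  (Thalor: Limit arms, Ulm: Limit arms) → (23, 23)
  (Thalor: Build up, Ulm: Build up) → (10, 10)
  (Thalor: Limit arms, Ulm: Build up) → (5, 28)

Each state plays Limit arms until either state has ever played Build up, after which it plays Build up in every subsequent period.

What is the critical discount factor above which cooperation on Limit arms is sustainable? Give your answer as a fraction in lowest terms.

5/18

23/(1−ρ) ≥ 28 + 10ρ/(1−ρ)
23 ≥ 28 − 18ρ
ρ ≥ 5/18.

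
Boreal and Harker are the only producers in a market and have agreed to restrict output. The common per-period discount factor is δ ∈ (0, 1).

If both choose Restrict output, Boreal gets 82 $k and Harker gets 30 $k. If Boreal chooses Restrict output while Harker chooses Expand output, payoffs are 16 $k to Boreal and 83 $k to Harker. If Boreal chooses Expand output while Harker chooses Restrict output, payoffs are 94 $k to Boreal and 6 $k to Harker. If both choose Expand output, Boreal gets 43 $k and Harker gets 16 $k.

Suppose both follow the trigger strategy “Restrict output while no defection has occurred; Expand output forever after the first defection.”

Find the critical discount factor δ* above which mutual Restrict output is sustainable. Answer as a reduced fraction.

Boreal's threshold: (94−82)/(94−43) = 4/17.
Harker's threshold: (83−30)/(83−16) = 53/67.
4/17 < 53/67, so Harker binds and δ* = 53/67.

53/67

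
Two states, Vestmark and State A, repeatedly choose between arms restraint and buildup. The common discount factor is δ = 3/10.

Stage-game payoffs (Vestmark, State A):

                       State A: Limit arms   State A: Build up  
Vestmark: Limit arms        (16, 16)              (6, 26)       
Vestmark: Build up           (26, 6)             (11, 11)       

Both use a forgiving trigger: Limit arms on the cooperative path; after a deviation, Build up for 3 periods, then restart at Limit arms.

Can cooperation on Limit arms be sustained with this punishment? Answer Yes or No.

A one-shot deviation gives 26 now, then 11 for 3 periods, then back to 16.
Gain from deviating: (26−16) today; loss: (16−11) in each of the next 3 periods.
No-deviation condition: (16−11)(δ+…+δ^3) ≥ 26−16, i.e. δ+…+δ^3 ≥ 2.
At δ = 3/10: δ+…+δ^3 = 0.4170 < 2.0000.
So cooperation is not sustainable.

No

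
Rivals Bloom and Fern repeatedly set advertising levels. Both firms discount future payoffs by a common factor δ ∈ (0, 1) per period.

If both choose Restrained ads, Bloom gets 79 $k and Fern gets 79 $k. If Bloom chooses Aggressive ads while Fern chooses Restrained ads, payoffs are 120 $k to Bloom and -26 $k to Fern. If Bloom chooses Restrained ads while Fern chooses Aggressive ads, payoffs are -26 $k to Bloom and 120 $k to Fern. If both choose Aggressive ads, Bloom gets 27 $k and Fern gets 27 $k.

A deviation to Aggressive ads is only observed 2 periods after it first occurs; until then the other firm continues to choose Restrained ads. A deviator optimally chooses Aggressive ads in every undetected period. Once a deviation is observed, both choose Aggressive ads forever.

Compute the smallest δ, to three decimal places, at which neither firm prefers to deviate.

0.664

Deviating for the 2 undetected periods gains 120−79 = 41 per period over cooperation, then loses 79−27 = 52 per period forever once punishment starts.
Gain: 41(1 + δ + … + δ^1); loss: 52·δ^2/(1−δ).
No profitable deviation ⇔ 41(1−δ^2) ≤ 52·δ^2, i.e. δ^2 ≥ 41/(41+52) = 41/93.
Hence δ ≥ (41/93)^(1/2) ≈ 0.664.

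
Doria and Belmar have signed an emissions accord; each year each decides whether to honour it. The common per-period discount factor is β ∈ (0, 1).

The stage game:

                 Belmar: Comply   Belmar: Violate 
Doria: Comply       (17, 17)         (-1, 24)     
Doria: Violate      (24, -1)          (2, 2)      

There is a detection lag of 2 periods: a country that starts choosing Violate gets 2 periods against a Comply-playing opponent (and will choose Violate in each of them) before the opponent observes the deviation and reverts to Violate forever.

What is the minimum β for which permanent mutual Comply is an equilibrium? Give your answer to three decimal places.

0.564

The best deviation is to choose Violate for all 2 undetected periods, earning 24 each, then 2 forever once detected.
Deviation value: 24(1−β^2)/(1−β) + 2β^2/(1−β); cooperation value: 17/(1−β).
IC: 17 ≥ 24(1−β^2) + 2β^2 = 24 − 22β^2.
So β^2 ≥ 7/22, giving β ≥ (7/22)^(1/2) ≈ 0.564.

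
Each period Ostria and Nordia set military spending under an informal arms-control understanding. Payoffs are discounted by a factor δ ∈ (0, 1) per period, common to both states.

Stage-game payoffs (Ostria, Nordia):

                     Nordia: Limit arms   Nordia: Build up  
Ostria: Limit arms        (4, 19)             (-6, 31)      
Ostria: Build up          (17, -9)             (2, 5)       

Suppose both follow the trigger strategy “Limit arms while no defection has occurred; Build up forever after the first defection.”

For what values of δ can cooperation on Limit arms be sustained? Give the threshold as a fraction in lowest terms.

13/15

For Ostria: deviation gain 17−4 = 13, per-period punishment loss 4−2 = 2. IC gives δ ≥ 13/15.
For Nordia: gain 12, loss 14 per period, so δ ≥ 12/26 = 6/13.
The tighter constraint is Ostria's, so cooperation needs δ ≥ 13/15.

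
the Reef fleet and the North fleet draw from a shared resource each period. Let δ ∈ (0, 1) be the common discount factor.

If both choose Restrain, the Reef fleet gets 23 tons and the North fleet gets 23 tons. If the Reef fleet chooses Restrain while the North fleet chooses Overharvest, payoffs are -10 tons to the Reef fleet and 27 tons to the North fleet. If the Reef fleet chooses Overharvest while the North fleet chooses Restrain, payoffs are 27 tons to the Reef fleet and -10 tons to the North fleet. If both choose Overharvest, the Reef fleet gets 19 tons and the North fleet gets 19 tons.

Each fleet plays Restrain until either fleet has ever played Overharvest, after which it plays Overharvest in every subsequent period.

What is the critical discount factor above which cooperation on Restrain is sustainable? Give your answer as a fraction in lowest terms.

Under grim trigger the critical discount factor is (T−C)/(T−P) with T = 27, C = 23, P = 19.
δ* = (27−23)/(27−19) = 4/8 = 1/2.

1/2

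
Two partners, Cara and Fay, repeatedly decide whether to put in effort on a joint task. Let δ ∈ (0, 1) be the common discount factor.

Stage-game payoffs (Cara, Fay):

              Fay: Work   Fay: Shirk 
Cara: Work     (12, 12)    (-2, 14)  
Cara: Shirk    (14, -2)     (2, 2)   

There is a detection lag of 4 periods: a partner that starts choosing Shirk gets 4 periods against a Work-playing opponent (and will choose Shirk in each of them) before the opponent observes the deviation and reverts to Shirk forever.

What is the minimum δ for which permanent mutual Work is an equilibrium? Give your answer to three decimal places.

0.639

The best deviation is to choose Shirk for all 4 undetected periods, earning 14 each, then 2 forever once detected.
Deviation value: 14(1−δ^4)/(1−δ) + 2δ^4/(1−δ); cooperation value: 12/(1−δ).
IC: 12 ≥ 14(1−δ^4) + 2δ^4 = 14 − 12δ^4.
So δ^4 ≥ 2/12 = 1/6, giving δ ≥ (1/6)^(1/4) ≈ 0.639.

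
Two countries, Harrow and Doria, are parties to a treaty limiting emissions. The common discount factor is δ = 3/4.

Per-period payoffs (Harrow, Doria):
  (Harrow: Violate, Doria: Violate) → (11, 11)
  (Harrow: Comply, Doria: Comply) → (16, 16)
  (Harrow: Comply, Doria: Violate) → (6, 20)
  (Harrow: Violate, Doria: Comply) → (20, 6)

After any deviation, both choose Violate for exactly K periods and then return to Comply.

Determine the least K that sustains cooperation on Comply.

2

No profitable deviation requires (16−11)(δ+…+δ^K) ≥ 20−16, i.e. δ+…+δ^K ≥ 4/5 ≈ 0.8000.
With δ = 3/4, the partial sums are K=1: 0.7500, K=2: 1.3125.
K = 2 is the first length at which the sum reaches 0.8000.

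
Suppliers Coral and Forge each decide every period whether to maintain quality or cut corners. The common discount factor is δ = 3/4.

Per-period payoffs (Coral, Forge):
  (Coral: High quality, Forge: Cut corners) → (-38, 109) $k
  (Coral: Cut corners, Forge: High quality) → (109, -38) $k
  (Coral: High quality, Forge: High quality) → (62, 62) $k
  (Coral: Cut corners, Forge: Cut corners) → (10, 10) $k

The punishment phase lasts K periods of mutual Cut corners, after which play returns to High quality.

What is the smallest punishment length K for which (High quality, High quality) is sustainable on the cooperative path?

Need Σ_{k=1}^{K} δ^k ≥ (109−62)/(62−10) = 0.9038 at δ = 3/4.
At K = 1 the sum is 0.7500 < 0.9038; at K = 2 it is 1.3125 ≥ 0.9038.
So the minimum punishment length is K = 2.

2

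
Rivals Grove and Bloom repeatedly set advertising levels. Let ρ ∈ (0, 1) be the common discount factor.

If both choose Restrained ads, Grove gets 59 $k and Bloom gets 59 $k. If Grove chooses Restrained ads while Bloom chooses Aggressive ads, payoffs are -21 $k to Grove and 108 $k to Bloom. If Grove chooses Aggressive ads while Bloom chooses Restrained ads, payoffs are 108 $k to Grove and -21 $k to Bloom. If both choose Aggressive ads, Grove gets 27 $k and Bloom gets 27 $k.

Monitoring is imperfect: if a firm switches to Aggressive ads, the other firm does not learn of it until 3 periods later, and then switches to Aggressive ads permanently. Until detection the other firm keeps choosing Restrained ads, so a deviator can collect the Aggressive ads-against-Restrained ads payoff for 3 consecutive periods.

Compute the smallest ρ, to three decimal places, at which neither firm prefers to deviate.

0.846

A deviator earns 108 for 3 periods, then 27 forever; cooperating earns 59 forever. Multiplying the IC by (1−ρ):
59 ≥ 108(1−ρ^3) + 27ρ^3, so 81·ρ^3 ≥ 49 and ρ^3 ≥ 49/81.
ρ ≥ (49/81)^(1/3) ≈ 0.846.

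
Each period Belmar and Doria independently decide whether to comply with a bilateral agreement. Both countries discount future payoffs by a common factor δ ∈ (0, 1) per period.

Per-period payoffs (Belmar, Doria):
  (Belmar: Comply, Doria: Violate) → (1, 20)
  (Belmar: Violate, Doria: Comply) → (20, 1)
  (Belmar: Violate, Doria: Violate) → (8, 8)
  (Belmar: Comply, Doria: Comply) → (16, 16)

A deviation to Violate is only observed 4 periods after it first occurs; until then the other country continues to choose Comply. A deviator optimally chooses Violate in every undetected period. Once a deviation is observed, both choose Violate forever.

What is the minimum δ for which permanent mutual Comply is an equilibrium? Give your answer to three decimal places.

The best deviation is to choose Violate for all 4 undetected periods, earning 20 each, then 8 forever once detected.
Deviation value: 20(1−δ^4)/(1−δ) + 8δ^4/(1−δ); cooperation value: 16/(1−δ).
IC: 16 ≥ 20(1−δ^4) + 8δ^4 = 20 − 12δ^4.
So δ^4 ≥ 4/12 = 1/3, giving δ ≥ (1/3)^(1/4) ≈ 0.760.

0.760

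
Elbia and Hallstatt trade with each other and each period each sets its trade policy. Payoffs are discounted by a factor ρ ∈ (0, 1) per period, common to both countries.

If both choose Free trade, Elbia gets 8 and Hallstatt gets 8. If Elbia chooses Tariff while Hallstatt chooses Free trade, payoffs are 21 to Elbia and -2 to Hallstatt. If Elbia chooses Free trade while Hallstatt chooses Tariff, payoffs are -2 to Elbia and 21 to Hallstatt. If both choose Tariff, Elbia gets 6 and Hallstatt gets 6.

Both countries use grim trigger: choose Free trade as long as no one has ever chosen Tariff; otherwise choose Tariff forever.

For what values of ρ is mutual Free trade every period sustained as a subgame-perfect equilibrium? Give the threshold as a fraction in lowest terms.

13/15

One-period gain from deviating is 21 − 8 = 13. The loss is 8 − 6 = 2 in every subsequent period, with present value 2·ρ/(1−ρ).
Deviation is unprofitable when 2·ρ/(1−ρ) ≥ 13, i.e. ρ/(1−ρ) ≥ 13/2.
Equivalently ρ ≥ 13/(13+2) = 13/15.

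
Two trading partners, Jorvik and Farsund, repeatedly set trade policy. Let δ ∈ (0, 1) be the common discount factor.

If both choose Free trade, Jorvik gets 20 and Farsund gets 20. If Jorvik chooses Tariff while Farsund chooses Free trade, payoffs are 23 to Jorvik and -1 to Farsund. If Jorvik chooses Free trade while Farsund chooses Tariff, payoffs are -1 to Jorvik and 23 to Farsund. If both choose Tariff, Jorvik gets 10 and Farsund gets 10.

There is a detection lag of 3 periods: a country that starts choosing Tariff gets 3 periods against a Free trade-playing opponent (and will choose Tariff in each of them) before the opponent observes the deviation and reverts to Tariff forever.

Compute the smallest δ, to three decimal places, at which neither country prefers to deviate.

Deviating for the 3 undetected periods gains 23−20 = 3 per period over cooperation, then loses 20−10 = 10 per period forever once punishment starts.
Gain: 3(1 + δ + … + δ^2); loss: 10·δ^3/(1−δ).
No profitable deviation ⇔ 3(1−δ^3) ≤ 10·δ^3, i.e. δ^3 ≥ 3/(3+10) = 3/13.
Hence δ ≥ (3/13)^(1/3) ≈ 0.613.

0.613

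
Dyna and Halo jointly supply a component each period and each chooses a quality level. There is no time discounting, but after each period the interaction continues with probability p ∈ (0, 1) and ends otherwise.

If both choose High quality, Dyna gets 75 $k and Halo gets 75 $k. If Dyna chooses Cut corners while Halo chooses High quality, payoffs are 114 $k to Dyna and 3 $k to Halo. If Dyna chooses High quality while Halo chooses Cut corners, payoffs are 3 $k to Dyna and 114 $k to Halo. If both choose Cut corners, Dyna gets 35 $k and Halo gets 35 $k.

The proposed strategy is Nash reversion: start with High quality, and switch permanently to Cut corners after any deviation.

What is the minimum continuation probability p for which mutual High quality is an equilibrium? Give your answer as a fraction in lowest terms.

39/79

Expected cooperation value is 75 + p·75 + p²·75 + … = 75/(1−p); deviation gives 114 + p·35/(1−p).
75 ≥ 114(1−p) + 35p ⇒ 79p ≥ 39 ⇒ p ≥ 39/79.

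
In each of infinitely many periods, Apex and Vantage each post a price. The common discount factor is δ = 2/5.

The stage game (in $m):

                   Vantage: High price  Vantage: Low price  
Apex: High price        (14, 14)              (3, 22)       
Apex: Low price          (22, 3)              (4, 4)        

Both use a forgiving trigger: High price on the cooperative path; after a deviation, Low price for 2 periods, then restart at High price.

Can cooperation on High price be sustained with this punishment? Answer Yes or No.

No

Comparing payoff streams over the 3 periods until play realigns: cooperate → 14(1+δ+…+δ^2); deviate → 22 + 4(δ+…+δ^2).
Cooperation is sustained iff (14−4)(δ+…+δ^2) ≥ 22−14.
δ+…+δ^2 = 2/5·(1−(2/5)^2)/(1−2/5) = 0.5600, and (22−14)/(14−4) = 0.8000.
0.5600 < 0.8000, so cooperation is not sustainable.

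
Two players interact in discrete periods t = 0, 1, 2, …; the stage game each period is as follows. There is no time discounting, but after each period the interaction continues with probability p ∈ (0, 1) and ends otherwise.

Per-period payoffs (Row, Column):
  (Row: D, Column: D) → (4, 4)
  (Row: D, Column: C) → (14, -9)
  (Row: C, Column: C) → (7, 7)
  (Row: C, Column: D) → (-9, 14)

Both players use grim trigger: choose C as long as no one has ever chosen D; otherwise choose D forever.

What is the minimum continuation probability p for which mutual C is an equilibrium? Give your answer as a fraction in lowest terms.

With no time discounting, the continuation probability p plays the role of the discount factor.
Grim-trigger IC: 7/(1−p) ≥ 14 + 4p/(1−p) ⇒ p ≥ (14−7)/(14−4) = 7/10.

7/10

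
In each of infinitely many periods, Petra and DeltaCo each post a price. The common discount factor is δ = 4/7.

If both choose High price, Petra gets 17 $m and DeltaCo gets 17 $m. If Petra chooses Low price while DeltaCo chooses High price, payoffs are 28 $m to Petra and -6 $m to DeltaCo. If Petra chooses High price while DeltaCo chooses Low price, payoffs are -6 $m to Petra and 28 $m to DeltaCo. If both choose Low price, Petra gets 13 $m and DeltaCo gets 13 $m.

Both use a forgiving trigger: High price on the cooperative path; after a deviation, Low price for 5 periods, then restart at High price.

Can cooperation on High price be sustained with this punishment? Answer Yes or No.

No

Comparing payoff streams over the 6 periods until play realigns: cooperate → 17(1+δ+…+δ^5); deviate → 28 + 13(δ+…+δ^5).
Cooperation is sustained iff (17−13)(δ+…+δ^5) ≥ 28−17.
δ+…+δ^5 = 4/7·(1−(4/7)^5)/(1−4/7) = 1.2521, and (28−17)/(17−13) = 2.7500.
1.2521 < 2.7500, so cooperation is not sustainable.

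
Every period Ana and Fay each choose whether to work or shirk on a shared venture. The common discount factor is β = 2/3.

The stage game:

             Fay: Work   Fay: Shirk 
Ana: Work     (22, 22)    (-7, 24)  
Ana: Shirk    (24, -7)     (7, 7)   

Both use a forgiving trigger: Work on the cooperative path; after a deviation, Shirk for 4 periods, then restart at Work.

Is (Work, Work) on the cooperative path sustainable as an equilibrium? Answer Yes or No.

Comparing payoff streams over the 5 periods until play realigns: cooperate → 22(1+β+…+β^4); deviate → 24 + 7(β+…+β^4).
Cooperation is sustained iff (22−7)(β+…+β^4) ≥ 24−22.
β+…+β^4 = 2/3·(1−(2/3)^4)/(1−2/3) = 1.6049, and (24−22)/(22−7) = 0.1333.
1.6049 ≥ 0.1333, so cooperation is sustainable.

Yes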